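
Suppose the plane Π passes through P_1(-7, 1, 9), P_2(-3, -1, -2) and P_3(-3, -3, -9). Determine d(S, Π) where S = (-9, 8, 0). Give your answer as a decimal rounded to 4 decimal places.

9.4042

P_1P_2 = (4, -2, -11), P_1P_3 = (4, -4, -18); a normal to Π is P_1P_2 × P_1P_3 = (-8, 28, -8).
Using P_1: Π has equation -8x + 28y - 8z = 12.
n·S − d = (-8)·(-9) + (28)·(8) + (-8)·(0) − 12 = 284; |n| = √912.
Distance = |284| / √912 = 284/√912 ≈ 9.4042.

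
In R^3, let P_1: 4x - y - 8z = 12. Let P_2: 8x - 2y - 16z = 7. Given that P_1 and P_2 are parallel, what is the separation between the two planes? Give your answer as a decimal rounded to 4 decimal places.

0.9444

Rescale P_2 by 1/2: 4x - y - 8z = 7/2. Then distance = |12 − (7/2)| / √81 ≈ 0.9444.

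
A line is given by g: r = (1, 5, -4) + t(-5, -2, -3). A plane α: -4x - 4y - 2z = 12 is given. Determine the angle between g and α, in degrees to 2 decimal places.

sin θ = |n·v| / (|n||v|) = |34| / (√36 · √38) = 0.91925.
θ ≈ 66.82°.

66.82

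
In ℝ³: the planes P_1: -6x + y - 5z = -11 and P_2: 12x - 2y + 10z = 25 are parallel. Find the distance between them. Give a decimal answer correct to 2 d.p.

0.19

Rescale P_2 by 1/(-2): -6x + y - 5z = -25/2. Then distance = |-11 − (-25/2)| / √62 ≈ 0.19.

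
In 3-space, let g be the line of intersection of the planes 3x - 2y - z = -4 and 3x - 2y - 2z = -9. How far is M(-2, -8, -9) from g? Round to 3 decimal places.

14.221

Direction of g: (3, -2, -1) × (3, -2, -2) = (2, 3, 0).
A point on g: solving the two plane equations with x = 5 gives (5, 7, 5).
Taking (5, 7, 5) on g with direction v = (2, 3, 0): w = M − (5, 7, 5) = (-7, -15, -14), and w × v = (42, -28, 9).
Distance = |w × v| / |v| = √2629 / √13 ≈ 14.221.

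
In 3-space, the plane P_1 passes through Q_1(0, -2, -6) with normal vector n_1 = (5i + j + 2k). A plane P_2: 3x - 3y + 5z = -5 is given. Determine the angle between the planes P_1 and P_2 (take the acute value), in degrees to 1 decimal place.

52.2

P_1: n_1·r = n_1·Q_1 gives 5x + y + 2z = -14.
cos θ = |n₁·n₂| / (|n₁||n₂|) = |22| / (√30 · √43).
θ = arccos(0.61253) ≈ 52.2°.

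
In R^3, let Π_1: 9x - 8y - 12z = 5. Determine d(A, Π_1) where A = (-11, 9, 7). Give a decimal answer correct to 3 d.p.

15.294

n·A − d = (9)·(-11) + (-8)·(9) + (-12)·(7) − 5 = -260; |n| = √289.
Distance = |-260| / √289 = 260/√289 ≈ 15.294.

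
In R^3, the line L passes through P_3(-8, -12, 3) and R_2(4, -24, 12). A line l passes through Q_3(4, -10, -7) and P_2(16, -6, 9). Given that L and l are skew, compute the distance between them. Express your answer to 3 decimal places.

15.577

A direction vector for L is R_2 − P_3 = (12, -12, 9).
A direction vector for l is P_2 − Q_3 = (12, 4, 16).
Common perpendicular direction n = (12, -12, 9) × (12, 4, 16) = (-228, -84, 192).
With w = (4, -10, -7) − (-8, -12, 3) = (12, 2, -10), w · n = -4824.
Distance = |w · n| / |n| = |-4824| / √95904 ≈ 15.577.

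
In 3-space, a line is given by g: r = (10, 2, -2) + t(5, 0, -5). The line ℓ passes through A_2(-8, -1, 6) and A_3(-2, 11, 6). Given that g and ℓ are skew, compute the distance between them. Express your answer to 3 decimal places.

5.667

A direction vector for ℓ is A_3 − A_2 = (6, 12, 0).
Common perpendicular direction n = (5, 0, -5) × (6, 12, 0) = (60, -30, 60).
With w = (-8, -1, 6) − (10, 2, -2) = (-18, -3, 8), w · n = -510.
Distance = |w · n| / |n| = |-510| / √8100 ≈ 5.667.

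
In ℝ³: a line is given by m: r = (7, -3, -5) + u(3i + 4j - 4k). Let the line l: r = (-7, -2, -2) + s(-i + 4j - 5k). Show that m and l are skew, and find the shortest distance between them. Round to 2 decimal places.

Common perpendicular direction n = (3, 4, -4) × (-1, 4, -5) = (-4, 19, 16).
With w = (-7, -2, -2) − (7, -3, -5) = (-14, 1, 3), w · n = 123.
Since n ≠ 0 the lines are not parallel, and w · n = 123 ≠ 0 so they do not intersect; hence they are skew.
Distance = |w · n| / |n| = |123| / √633 ≈ 4.89.

4.89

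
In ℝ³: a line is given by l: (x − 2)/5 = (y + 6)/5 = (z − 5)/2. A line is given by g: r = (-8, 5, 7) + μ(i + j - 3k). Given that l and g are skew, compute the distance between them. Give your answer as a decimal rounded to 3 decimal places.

l has direction (5, 5, 2) through (2, -6, 5).
Common perpendicular direction n = (5, 5, 2) × (1, 1, -3) = (-17, 17, 0).
With w = (-8, 5, 7) − (2, -6, 5) = (-10, 11, 2), w · n = 357.
Distance = |w · n| / |n| = |357| / √578 ≈ 14.849.

14.849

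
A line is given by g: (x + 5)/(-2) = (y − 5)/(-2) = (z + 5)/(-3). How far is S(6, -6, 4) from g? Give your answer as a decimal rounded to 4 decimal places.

g has direction (-2, -2, -3) through (-5, 5, -5).
Taking (-5, 5, -5) on g with direction v = (-2, -2, -3): w = S − (-5, 5, -5) = (11, -11, 9), and w × v = (51, 15, -44).
Distance = |w × v| / |v| = √4762 / √17 ≈ 16.7367.

16.7367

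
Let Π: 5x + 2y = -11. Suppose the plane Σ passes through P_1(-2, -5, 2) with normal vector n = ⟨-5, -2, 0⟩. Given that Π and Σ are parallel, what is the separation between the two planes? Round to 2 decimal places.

1.67

Σ: n·r = n·P_1 gives -5x - 2y = 20.
Rescale Σ by 1/(-1): 5x + 2y = -20. Then distance = |-11 − (-20)| / √29 ≈ 1.67.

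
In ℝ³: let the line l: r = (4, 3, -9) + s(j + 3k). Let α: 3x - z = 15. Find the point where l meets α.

(4, 5, -3)

Substitute r = (4, 3, -9) + t(0, 1, 3) into the plane: 21 + (-3)t = 15, so t = 2.
Intersection: (4, 3, -9) + 2·(0, 1, 3) = (4, 5, -3).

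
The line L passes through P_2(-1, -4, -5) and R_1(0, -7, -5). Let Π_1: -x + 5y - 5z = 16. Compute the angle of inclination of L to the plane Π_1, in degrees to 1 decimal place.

45.1

A direction vector for L is R_1 − P_2 = (1, -3, 0).
sin θ = |n·v| / (|n||v|) = |-16| / (√51 · √10) = 0.70849.
θ ≈ 45.1°.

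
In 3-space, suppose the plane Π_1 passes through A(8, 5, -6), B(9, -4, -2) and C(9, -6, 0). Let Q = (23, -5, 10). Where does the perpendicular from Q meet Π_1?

AB = (1, -9, 4), AC = (1, -11, 6); a normal to Π_1 is AB × AC = (-10, -2, -2).
Using A: Π_1 has equation -10x - 2y - 2z = -78.
Foot = Q − λn with λ = (n·Q − d)/|n|² = (-240 − (-78))/108 = -3/2.
Foot = (23, -5, 10) − (-3/2)·(-10, -2, -2) = (8, -8, 7).

(8, -8, 7)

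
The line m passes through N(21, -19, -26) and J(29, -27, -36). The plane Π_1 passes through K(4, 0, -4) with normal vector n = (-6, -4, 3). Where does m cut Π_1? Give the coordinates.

A direction vector for m is J − N = (8, -8, -10).
Π_1: n·r = n·K gives -6x - 4y + 3z = -36.
Substitute r = (21, -19, -26) + t(8, -8, -10) into the plane: -128 + (-46)t = -36, so t = -2.
Intersection: (21, -19, -26) + (-2)·(8, -8, -10) = (5, -3, -6).

(5, -3, -6)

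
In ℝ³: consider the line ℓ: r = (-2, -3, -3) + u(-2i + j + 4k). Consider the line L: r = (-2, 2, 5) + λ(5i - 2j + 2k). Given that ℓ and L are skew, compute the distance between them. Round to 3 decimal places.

Common perpendicular direction n = (-2, 1, 4) × (5, -2, 2) = (10, 24, -1).
With w = (-2, 2, 5) − (-2, -3, -3) = (0, 5, 8), w · n = 112.
Distance = |w · n| / |n| = |112| / √677 ≈ 4.305.

4.305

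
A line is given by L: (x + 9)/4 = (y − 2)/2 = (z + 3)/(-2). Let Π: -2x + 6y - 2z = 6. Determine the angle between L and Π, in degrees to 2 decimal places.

14.25

L has direction (4, 2, -2) through (-9, 2, -3).
sin θ = |n·v| / (|n||v|) = |8| / (√44 · √24) = 0.24618.
θ ≈ 14.25°.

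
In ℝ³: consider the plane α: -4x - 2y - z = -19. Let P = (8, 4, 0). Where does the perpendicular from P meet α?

Foot = P − λn with λ = (n·P − d)/|n|² = (-40 − (-19))/21 = -1.
Foot = (8, 4, 0) − (-1)·(-4, -2, -1) = (4, 2, -1).

(4, 2, -1)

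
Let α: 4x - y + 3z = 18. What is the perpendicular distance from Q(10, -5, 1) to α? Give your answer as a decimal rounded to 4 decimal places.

n·Q − d = (4)·(10) + (-1)·(-5) + (3)·(1) − 18 = 30; |n| = √26.
Distance = |30| / √26 = 30/√26 ≈ 5.8835.

5.8835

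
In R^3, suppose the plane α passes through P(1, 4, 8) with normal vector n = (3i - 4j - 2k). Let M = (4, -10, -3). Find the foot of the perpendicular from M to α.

α: n·r = n·P gives 3x - 4y - 2z = -29.
Foot = M − λn with λ = (n·M − d)/|n|² = (58 − (-29))/29 = 3.
Foot = (4, -10, -3) − 3·(3, -4, -2) = (-5, 2, 3).

(-5, 2, 3)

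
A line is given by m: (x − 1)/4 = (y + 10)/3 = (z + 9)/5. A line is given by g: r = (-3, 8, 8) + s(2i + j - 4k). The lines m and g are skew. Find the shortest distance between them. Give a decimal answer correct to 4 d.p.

16.1266

m has direction (4, 3, 5) through (1, -10, -9).
Common perpendicular direction n = (4, 3, 5) × (2, 1, -4) = (-17, 26, -2).
With w = (-3, 8, 8) − (1, -10, -9) = (-4, 18, 17), w · n = 502.
Distance = |w · n| / |n| = |502| / √969 ≈ 16.1266.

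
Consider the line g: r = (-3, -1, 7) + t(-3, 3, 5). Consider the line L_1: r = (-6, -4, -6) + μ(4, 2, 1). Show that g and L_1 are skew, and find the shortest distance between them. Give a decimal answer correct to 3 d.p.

6.193

Common perpendicular direction n = (-3, 3, 5) × (4, 2, 1) = (-7, 23, -18).
With w = (-6, -4, -6) − (-3, -1, 7) = (-3, -3, -13), w · n = 186.
Since n ≠ 0 the lines are not parallel, and w · n = 186 ≠ 0 so they do not intersect; hence they are skew.
Distance = |w · n| / |n| = |186| / √902 ≈ 6.193.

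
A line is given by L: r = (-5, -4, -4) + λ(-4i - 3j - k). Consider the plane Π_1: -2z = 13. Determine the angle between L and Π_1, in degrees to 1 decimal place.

sin θ = |n·v| / (|n||v|) = |2| / (√4 · √26) = 0.19612.
θ ≈ 11.3°.

11.3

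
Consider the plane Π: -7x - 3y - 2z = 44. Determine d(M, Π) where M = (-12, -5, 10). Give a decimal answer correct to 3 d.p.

n·M − d = (-7)·(-12) + (-3)·(-5) + (-2)·(10) − 44 = 35; |n| = √62.
Distance = |35| / √62 = 35/√62 ≈ 4.445.

4.445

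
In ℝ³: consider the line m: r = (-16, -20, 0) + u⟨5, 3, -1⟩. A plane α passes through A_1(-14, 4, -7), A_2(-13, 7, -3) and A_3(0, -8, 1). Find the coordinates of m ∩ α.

A_1A_2 = (1, 3, 4), A_1A_3 = (14, -12, 8); a normal to α is A_1A_2 × A_1A_3 = (72, 48, -54).
Using A_1: α has equation 72x + 48y - 54z = -438.
Substitute r = (-16, -20, 0) + t(5, 3, -1) into the plane: -2112 + 558t = -438, so t = 3.
Intersection: (-16, -20, 0) + 3·(5, 3, -1) = (-1, -11, -3).

(-1, -11, -3)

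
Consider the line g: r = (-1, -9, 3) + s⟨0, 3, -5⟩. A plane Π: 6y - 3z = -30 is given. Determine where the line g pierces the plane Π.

(-1, -6, -2)

Substitute r = (-1, -9, 3) + t(0, 3, -5) into the plane: -63 + 33t = -30, so t = 1.
Intersection: (-1, -9, 3) + 1·(0, 3, -5) = (-1, -6, -2).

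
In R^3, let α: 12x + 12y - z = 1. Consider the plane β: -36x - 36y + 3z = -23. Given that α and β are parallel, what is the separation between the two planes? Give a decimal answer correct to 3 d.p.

Rescale β by 1/(-3): 12x + 12y - z = 23/3. Then distance = |1 − (23/3)| / √289 ≈ 0.392.

0.392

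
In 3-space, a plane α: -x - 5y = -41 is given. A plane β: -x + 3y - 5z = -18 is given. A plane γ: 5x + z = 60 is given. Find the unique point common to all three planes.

(11, 6, 5)

Solving the 3×3 linear system -x - 5y = -41, -x + 3y - 5z = -18, 5x + z = 60 (e.g. by elimination or Cramer's rule, determinant = 117) gives (11, 6, 5).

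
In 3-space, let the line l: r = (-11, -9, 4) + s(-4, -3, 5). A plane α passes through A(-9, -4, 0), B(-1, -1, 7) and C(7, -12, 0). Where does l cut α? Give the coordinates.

(-7, -6, -1)

AB = (8, 3, 7), AC = (16, -8, 0); a normal to α is AB × AC = (56, 112, -112).
Using A: α has equation 56x + 112y - 112z = -952.
Substitute r = (-11, -9, 4) + t(-4, -3, 5) into the plane: -2072 + (-1120)t = -952, so t = -1.
Intersection: (-11, -9, 4) + (-1)·(-4, -3, 5) = (-7, -6, -1).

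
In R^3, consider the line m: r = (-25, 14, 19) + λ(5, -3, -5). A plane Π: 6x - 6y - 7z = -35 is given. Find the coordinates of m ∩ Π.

(-5, 2, -1)

Substitute r = (-25, 14, 19) + t(5, -3, -5) into the plane: -367 + 83t = -35, so t = 4.
Intersection: (-25, 14, 19) + 4·(5, -3, -5) = (-5, 2, -1).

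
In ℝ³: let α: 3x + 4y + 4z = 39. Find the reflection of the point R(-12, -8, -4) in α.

(6, 16, 20)

λ = (n·R − d)/|n|² = (-84 − 39)/41 = -3.
Reflection = R − 2λn = (-12, -8, -4) − (-6)·(3, 4, 4) = (6, 16, 20).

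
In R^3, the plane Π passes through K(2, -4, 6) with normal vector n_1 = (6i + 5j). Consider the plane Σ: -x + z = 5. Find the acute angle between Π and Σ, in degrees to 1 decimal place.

Π: n_1·r = n_1·K gives 6x + 5y = -8.
cos θ = |n₁·n₂| / (|n₁||n₂|) = |-6| / (√61 · √2).
θ = arccos(0.54321) ≈ 57.1°.

57.1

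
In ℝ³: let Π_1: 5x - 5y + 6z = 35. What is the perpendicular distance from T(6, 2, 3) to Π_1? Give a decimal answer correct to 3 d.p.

0.323

n·T − d = (5)·(6) + (-5)·(2) + (6)·(3) − 35 = 3; |n| = √86.
Distance = |3| / √86 = 3/√86 ≈ 0.323.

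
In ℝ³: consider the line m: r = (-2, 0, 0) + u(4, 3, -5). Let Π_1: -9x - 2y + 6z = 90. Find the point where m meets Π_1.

Substitute r = (-2, 0, 0) + t(4, 3, -5) into the plane: 18 + (-72)t = 90, so t = -1.
Intersection: (-2, 0, 0) + (-1)·(4, 3, -5) = (-6, -3, 5).

(-6, -3, 5)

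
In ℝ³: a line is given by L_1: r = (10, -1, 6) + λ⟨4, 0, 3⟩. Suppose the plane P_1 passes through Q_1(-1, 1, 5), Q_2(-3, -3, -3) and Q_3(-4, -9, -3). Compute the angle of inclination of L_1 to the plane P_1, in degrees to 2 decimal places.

Q_1Q_2 = (-2, -4, -8), Q_1Q_3 = (-3, -10, -8); a normal to P_1 is Q_1Q_2 × Q_1Q_3 = (-48, 8, 8).
Using Q_1: P_1 has equation -48x + 8y + 8z = 96.
sin θ = |n·v| / (|n||v|) = |-168| / (√2432 · √25) = 0.68133.
θ ≈ 42.95°.

42.95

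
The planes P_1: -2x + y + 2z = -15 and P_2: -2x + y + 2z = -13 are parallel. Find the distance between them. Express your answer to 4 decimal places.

Same normal n = (-2, 1, 2) with |n| = √9; distance = |-15 − (-13)| / |n| = 2/√9 ≈ 0.6667.

0.6667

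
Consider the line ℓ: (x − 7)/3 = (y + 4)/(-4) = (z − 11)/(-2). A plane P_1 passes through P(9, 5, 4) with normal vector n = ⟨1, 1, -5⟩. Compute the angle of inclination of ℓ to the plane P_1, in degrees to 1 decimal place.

18.8

ℓ has direction (3, -4, -2) through (7, -4, 11).
P_1: n·r = n·P gives x + y - 5z = -6.
sin θ = |n·v| / (|n||v|) = |9| / (√27 · √29) = 0.32163.
θ ≈ 18.8°.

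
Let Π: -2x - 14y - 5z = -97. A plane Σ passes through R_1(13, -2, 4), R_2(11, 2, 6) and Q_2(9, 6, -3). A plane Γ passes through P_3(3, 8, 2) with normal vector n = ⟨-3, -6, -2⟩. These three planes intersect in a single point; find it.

R_1R_2 = (-2, 4, 2), R_1Q_2 = (-4, 8, -7); a normal to Σ is R_1R_2 × R_1Q_2 = (-44, -22, 0).
Using R_1: Σ has equation -44x - 22y = -528.
Γ: n·r = n·P_3 gives -3x - 6y - 2z = -61.
Solving the 3×3 linear system -2x - 14y - 5z = -97, -44x - 22y = -528, -3x - 6y - 2z = -61 (e.g. by elimination or Cramer's rule, determinant = 154) gives (9, 6, -1).

(9, 6, -1)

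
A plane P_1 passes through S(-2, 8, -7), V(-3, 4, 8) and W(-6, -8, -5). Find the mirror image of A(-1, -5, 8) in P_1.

(-9, -3, 8)

SV = (-1, -4, 15), SW = (-4, -16, 2); a normal to P_1 is SV × SW = (232, -58, 0).
Using S: P_1 has equation 232x - 58y = -928.
λ = (n·A − d)/|n|² = (58 − (-928))/57188 = 1/58.
Reflection = A − 2λn = (-1, -5, 8) − (1/29)·(232, -58, 0) = (-9, -3, 8).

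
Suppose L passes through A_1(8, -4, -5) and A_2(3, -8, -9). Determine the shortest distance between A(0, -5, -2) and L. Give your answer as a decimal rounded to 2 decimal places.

7.49

A direction vector for L is A_2 − A_1 = (-5, -4, -4).
Taking (8, -4, -5) on L with direction v = (-5, -4, -4): w = A − (8, -4, -5) = (-8, -1, 3), and w × v = (16, -47, 27).
Distance = |w × v| / |v| = √3194 / √57 ≈ 7.49.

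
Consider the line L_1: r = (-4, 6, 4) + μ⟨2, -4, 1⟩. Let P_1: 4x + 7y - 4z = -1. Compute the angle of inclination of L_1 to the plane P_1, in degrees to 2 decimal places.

sin θ = |n·v| / (|n||v|) = |-24| / (√81 · √21) = 0.58191.
θ ≈ 35.59°.

35.59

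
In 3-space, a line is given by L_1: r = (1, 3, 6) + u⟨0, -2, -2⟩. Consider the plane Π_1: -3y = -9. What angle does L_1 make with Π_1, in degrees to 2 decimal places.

45.00

sin θ = |n·v| / (|n||v|) = |6| / (√9 · √8) = 0.70711.
θ ≈ 45.00°.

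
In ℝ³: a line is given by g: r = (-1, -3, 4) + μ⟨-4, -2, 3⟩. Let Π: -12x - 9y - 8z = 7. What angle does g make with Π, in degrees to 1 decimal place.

27.3

sin θ = |n·v| / (|n||v|) = |42| / (√289 · √29) = 0.45878.
θ ≈ 27.3°.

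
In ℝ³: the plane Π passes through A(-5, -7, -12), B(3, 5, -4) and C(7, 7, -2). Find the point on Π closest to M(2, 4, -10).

AB = (8, 12, 8), AC = (12, 14, 10); a normal to Π is AB × AC = (8, 16, -32).
Using A: Π has equation 8x + 16y - 32z = 232.
Foot = M − λn with λ = (n·M − d)/|n|² = (400 − 232)/1344 = 1/8.
Foot = (2, 4, -10) − (1/8)·(8, 16, -32) = (1, 2, -6).

(1, 2, -6)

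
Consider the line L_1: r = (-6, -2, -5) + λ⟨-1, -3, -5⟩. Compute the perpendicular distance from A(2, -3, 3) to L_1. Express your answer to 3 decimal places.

Taking (-6, -2, -5) on L_1 with direction v = (-1, -3, -5): w = A − (-6, -2, -5) = (8, -1, 8), and w × v = (29, 32, -25).
Distance = |w × v| / |v| = √2490 / √35 ≈ 8.435.

8.435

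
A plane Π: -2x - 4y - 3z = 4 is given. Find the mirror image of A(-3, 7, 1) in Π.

λ = (n·A − d)/|n|² = (-25 − 4)/29 = -1.
Reflection = A − 2λn = (-3, 7, 1) − (-2)·(-2, -4, -3) = (-7, -1, -5).

(-7, -1, -5)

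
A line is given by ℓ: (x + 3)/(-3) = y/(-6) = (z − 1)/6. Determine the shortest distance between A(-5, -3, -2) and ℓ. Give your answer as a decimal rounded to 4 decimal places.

ℓ has direction (-3, -6, 6) through (-3, 0, 1).
Taking (-3, 0, 1) on ℓ with direction v = (-3, -6, 6): w = A − (-3, 0, 1) = (-2, -3, -3), and w × v = (-36, 21, 3).
Distance = |w × v| / |v| = √1746 / √81 ≈ 4.6428.

4.6428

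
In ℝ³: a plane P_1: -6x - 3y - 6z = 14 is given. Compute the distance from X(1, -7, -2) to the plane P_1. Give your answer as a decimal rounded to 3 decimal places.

n·X − d = (-6)·(1) + (-3)·(-7) + (-6)·(-2) − 14 = 13; |n| = √81.
Distance = |13| / √81 = 13/√81 ≈ 1.444.

1.444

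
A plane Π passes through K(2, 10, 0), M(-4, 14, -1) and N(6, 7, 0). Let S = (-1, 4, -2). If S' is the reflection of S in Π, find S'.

(5, 12, -6)

KM = (-6, 4, -1), KN = (4, -3, 0); a normal to Π is KM × KN = (-3, -4, 2).
Using K: Π has equation -3x - 4y + 2z = -46.
λ = (n·S − d)/|n|² = (-17 − (-46))/29 = 1.
Reflection = S − 2λn = (-1, 4, -2) − 2·(-3, -4, 2) = (5, 12, -6).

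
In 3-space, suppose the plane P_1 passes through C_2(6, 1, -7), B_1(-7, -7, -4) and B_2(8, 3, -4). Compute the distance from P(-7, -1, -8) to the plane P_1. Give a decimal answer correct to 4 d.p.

5.6364

C_2B_1 = (-13, -8, 3), C_2B_2 = (2, 2, 3); a normal to P_1 is C_2B_1 × C_2B_2 = (-30, 45, -10).
Using C_2: P_1 has equation -30x + 45y - 10z = -65.
n·P − d = (-30)·(-7) + (45)·(-1) + (-10)·(-8) − (-65) = 310; |n| = √3025.
Distance = |310| / √3025 = 310/√3025 ≈ 5.6364.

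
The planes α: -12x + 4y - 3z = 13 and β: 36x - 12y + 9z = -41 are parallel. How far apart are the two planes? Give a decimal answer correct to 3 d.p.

0.051

Rescale β by 1/(-3): -12x + 4y - 3z = 41/3. Then distance = |13 − (41/3)| / √169 ≈ 0.051.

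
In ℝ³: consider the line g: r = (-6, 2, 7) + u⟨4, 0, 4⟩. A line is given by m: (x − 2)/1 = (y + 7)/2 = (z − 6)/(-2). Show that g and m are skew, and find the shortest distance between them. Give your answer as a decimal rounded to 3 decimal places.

m has direction (1, 2, -2) through (2, -7, 6).
Common perpendicular direction n = (4, 0, 4) × (1, 2, -2) = (-8, 12, 8).
With w = (2, -7, 6) − (-6, 2, 7) = (8, -9, -1), w · n = -180.
Since n ≠ 0 the lines are not parallel, and w · n = -180 ≠ 0 so they do not intersect; hence they are skew.
Distance = |w · n| / |n| = |-180| / √272 ≈ 10.914.

10.914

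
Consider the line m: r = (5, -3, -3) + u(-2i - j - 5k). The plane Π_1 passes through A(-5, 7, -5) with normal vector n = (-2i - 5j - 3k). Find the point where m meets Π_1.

Π_1: n·r = n·A gives -2x - 5y - 3z = -10.
Substitute r = (5, -3, -3) + t(-2, -1, -5) into the plane: 14 + 24t = -10, so t = -1.
Intersection: (5, -3, -3) + (-1)·(-2, -1, -5) = (7, -2, 2).

(7, -2, 2)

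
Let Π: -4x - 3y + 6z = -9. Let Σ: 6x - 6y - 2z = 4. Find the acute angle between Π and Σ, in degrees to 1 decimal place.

74.7

cos θ = |n₁·n₂| / (|n₁||n₂|) = |-18| / (√61 · √76).
θ = arccos(0.26436) ≈ 74.7°.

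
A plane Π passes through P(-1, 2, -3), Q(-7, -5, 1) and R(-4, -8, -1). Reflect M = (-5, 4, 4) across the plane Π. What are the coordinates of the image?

PQ = (-6, -7, 4), PR = (-3, -10, 2); a normal to Π is PQ × PR = (26, 0, 39).
Using P: Π has equation 26x + 39z = -143.
λ = (n·M − d)/|n|² = (26 − (-143))/2197 = 1/13.
Reflection = M − 2λn = (-5, 4, 4) − (2/13)·(26, 0, 39) = (-9, 4, -2).

(-9, 4, -2)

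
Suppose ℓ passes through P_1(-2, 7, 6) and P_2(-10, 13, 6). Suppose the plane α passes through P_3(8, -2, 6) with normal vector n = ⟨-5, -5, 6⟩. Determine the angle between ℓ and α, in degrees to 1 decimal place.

A direction vector for ℓ is P_2 − P_1 = (-8, 6, 0).
α: n·r = n·P_3 gives -5x - 5y + 6z = 6.
sin θ = |n·v| / (|n||v|) = |10| / (√86 · √100) = 0.10783.
θ ≈ 6.2°.

6.2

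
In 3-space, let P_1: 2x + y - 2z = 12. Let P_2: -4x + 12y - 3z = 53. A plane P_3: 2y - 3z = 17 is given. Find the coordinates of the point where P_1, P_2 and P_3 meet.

Solving the 3×3 linear system 2x + y - 2z = 12, -4x + 12y - 3z = 53, 2y - 3z = 17 (e.g. by elimination or Cramer's rule, determinant = -56) gives (1, 4, -3).

(1, 4, -3)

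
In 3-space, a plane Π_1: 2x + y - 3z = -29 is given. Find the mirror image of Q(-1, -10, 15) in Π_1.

λ = (n·Q − d)/|n|² = (-57 − (-29))/14 = -2.
Reflection = Q − 2λn = (-1, -10, 15) − (-4)·(2, 1, -3) = (7, -6, 3).

(7, -6, 3)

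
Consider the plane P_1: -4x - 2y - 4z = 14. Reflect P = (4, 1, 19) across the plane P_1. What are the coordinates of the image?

(-20, -11, -5)

λ = (n·P − d)/|n|² = (-94 − 14)/36 = -3.
Reflection = P − 2λn = (4, 1, 19) − (-6)·(-4, -2, -4) = (-20, -11, -5).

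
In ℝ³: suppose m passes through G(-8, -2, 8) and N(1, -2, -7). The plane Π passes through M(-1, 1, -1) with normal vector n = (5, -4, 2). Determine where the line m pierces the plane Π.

A direction vector for m is N − G = (9, 0, -15).
Π: n·r = n·M gives 5x - 4y + 2z = -11.
Substitute r = (-8, -2, 8) + t(9, 0, -15) into the plane: -16 + 15t = -11, so t = 1/3.
Intersection: (-8, -2, 8) + (1/3)·(9, 0, -15) = (-5, -2, 3).

(-5, -2, 3)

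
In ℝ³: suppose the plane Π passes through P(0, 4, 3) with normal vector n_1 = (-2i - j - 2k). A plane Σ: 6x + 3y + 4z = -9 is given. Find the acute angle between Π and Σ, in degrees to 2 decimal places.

11.00

Π: n_1·r = n_1·P gives -2x - y - 2z = -10.
cos θ = |n₁·n₂| / (|n₁||n₂|) = |-23| / (√9 · √61).
θ = arccos(0.98162) ≈ 11.00°.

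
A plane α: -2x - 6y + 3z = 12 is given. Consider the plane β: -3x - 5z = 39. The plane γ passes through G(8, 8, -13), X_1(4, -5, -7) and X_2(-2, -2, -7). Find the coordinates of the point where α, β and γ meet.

(-3, -4, -6)

GX_1 = (-4, -13, 6), GX_2 = (-10, -10, 6); a normal to γ is GX_1 × GX_2 = (-18, -36, -90).
Using G: γ has equation -18x - 36y - 90z = 738.
Solving the 3×3 linear system -2x - 6y + 3z = 12, -3x - 5z = 39, -18x - 36y - 90z = 738 (e.g. by elimination or Cramer's rule, determinant = 1764) gives (-3, -4, -6).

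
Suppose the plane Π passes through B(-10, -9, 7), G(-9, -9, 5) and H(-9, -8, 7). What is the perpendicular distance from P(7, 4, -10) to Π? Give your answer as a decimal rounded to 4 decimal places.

BG = (1, 0, -2), BH = (1, 1, 0); a normal to Π is BG × BH = (2, -2, 1).
Using B: Π has equation 2x - 2y + z = 5.
n·P − d = (2)·(7) + (-2)·(4) + (1)·(-10) − 5 = -9; |n| = √9.
Distance = |-9| / √9 = 9/√9 ≈ 3.0000.

3.0000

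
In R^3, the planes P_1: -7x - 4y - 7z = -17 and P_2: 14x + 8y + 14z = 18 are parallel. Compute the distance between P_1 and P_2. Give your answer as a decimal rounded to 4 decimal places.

Rescale P_2 by 1/(-2): -7x - 4y - 7z = -9. Then distance = |-17 − (-9)| / √114 ≈ 0.7493.

0.7493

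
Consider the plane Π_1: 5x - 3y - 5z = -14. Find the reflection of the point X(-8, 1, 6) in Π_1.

λ = (n·X − d)/|n|² = (-73 − (-14))/59 = -1.
Reflection = X − 2λn = (-8, 1, 6) − (-2)·(5, -3, -5) = (2, -5, -4).

(2, -5, -4)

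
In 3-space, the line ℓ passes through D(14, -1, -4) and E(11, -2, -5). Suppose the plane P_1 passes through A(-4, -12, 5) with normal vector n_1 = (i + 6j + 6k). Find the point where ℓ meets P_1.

A direction vector for ℓ is E − D = (-3, -1, -1).
P_1: n_1·r = n_1·A gives x + 6y + 6z = -46.
Substitute r = (14, -1, -4) + t(-3, -1, -1) into the plane: -16 + (-15)t = -46, so t = 2.
Intersection: (14, -1, -4) + 2·(-3, -1, -1) = (8, -3, -6).

(8, -3, -6)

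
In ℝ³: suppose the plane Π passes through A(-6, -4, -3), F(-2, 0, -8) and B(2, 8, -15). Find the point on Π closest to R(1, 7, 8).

AF = (4, 4, -5), AB = (8, 12, -12); a normal to Π is AF × AB = (12, 8, 16).
Using A: Π has equation 12x + 8y + 16z = -152.
Foot = R − λn with λ = (n·R − d)/|n|² = (196 − (-152))/464 = 3/4.
Foot = (1, 7, 8) − (3/4)·(12, 8, 16) = (-8, 1, -4).

(-8, 1, -4)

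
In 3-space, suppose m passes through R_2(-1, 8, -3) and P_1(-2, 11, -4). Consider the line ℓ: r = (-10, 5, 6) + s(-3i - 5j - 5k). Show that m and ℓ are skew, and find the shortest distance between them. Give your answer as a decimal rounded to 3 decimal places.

A direction vector for m is P_1 − R_2 = (-1, 3, -1).
Common perpendicular direction n = (-1, 3, -1) × (-3, -5, -5) = (-20, -2, 14).
With w = (-10, 5, 6) − (-1, 8, -3) = (-9, -3, 9), w · n = 312.
Since n ≠ 0 the lines are not parallel, and w · n = 312 ≠ 0 so they do not intersect; hence they are skew.
Distance = |w · n| / |n| = |312| / √600 ≈ 12.737.

12.737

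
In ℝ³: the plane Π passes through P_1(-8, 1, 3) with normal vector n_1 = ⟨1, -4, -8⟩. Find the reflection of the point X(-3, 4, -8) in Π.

(-5, 12, 8)

Π: n_1·r = n_1·P_1 gives x - 4y - 8z = -36.
λ = (n·X − d)/|n|² = (45 − (-36))/81 = 1.
Reflection = X − 2λn = (-3, 4, -8) − 2·(1, -4, -8) = (-5, 12, 8).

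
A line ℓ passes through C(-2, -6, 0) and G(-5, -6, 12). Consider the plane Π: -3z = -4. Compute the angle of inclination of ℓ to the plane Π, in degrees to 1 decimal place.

76.0

A direction vector for ℓ is G − C = (-3, 0, 12).
sin θ = |n·v| / (|n||v|) = |-36| / (√9 · √153) = 0.97014.
θ ≈ 76.0°.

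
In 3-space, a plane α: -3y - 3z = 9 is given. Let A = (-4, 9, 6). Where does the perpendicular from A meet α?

(-4, 0, -3)

Foot = A − λn with λ = (n·A − d)/|n|² = (-45 − 9)/18 = -3.
Foot = (-4, 9, 6) − (-3)·(0, -3, -3) = (-4, 0, -3).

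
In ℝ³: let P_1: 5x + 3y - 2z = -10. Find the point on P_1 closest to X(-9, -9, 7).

Foot = X − λn with λ = (n·X − d)/|n|² = (-86 − (-10))/38 = -2.
Foot = (-9, -9, 7) − (-2)·(5, 3, -2) = (1, -3, 3).

(1, -3, 3)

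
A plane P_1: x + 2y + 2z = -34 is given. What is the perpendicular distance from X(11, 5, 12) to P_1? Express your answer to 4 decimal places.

26.3333

n·X − d = (1)·(11) + (2)·(5) + (2)·(12) − (-34) = 79; |n| = √9.
Distance = |79| / √9 = 79/√9 ≈ 26.3333.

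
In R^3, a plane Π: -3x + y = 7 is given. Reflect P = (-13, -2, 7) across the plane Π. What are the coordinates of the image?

λ = (n·P − d)/|n|² = (37 − 7)/10 = 3.
Reflection = P − 2λn = (-13, -2, 7) − 6·(-3, 1, 0) = (5, -8, 7).

(5, -8, 7)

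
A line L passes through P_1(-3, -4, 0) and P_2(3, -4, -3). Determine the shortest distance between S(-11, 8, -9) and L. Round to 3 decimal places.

A direction vector for L is P_2 − P_1 = (6, 0, -3).
Taking (-3, -4, 0) on L with direction v = (6, 0, -3): w = S − (-3, -4, 0) = (-8, 12, -9), and w × v = (-36, -78, -72).
Distance = |w × v| / |v| = √12564 / √45 ≈ 16.709.

16.709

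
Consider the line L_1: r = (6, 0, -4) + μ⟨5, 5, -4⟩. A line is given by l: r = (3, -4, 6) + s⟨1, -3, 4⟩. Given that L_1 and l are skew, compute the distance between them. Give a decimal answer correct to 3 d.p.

Common perpendicular direction n = (5, 5, -4) × (1, -3, 4) = (8, -24, -20).
With w = (3, -4, 6) − (6, 0, -4) = (-3, -4, 10), w · n = -128.
Distance = |w · n| / |n| = |-128| / √1040 ≈ 3.969.

3.969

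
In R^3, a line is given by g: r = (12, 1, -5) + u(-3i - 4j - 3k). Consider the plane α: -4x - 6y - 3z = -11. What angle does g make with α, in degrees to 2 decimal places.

81.16

sin θ = |n·v| / (|n||v|) = |45| / (√61 · √34) = 0.98812.
θ ≈ 81.16°.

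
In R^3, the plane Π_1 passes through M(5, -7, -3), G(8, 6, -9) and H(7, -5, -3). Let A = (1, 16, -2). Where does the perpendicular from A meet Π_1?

MG = (3, 13, -6), MH = (2, 2, 0); a normal to Π_1 is MG × MH = (12, -12, -20).
Using M: Π_1 has equation 12x - 12y - 20z = 204.
Foot = A − λn with λ = (n·A − d)/|n|² = (-140 − 204)/688 = -1/2.
Foot = (1, 16, -2) − (-1/2)·(12, -12, -20) = (7, 10, -12).

(7, 10, -12)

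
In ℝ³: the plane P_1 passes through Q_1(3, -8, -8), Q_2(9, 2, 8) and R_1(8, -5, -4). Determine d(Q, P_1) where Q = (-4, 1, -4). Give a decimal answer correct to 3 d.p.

6.647

Q_1Q_2 = (6, 10, 16), Q_1R_1 = (5, 3, 4); a normal to P_1 is Q_1Q_2 × Q_1R_1 = (-8, 56, -32).
Using Q_1: P_1 has equation -8x + 56y - 32z = -216.
n·Q − d = (-8)·(-4) + (56)·(1) + (-32)·(-4) − (-216) = 432; |n| = √4224.
Distance = |432| / √4224 = 432/√4224 ≈ 6.647.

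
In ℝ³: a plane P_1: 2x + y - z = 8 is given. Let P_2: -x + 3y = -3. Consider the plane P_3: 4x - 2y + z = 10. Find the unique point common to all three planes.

Solving the 3×3 linear system 2x + y - z = 8, -x + 3y = -3, 4x - 2y + z = 10 (e.g. by elimination or Cramer's rule, determinant = 17) gives (3, 0, -2).

(3, 0, -2)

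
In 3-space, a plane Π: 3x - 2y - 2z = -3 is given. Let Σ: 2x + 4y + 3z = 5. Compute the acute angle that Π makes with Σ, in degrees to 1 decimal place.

cos θ = |n₁·n₂| / (|n₁||n₂|) = |-8| / (√17 · √29).
θ = arccos(0.36030) ≈ 68.9°.

68.9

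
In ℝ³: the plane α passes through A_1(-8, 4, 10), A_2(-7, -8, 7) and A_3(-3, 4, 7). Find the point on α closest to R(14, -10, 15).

A_1A_2 = (1, -12, -3), A_1A_3 = (5, 0, -3); a normal to α is A_1A_2 × A_1A_3 = (36, -12, 60).
Using A_1: α has equation 36x - 12y + 60z = 264.
Foot = R − λn with λ = (n·R − d)/|n|² = (1524 − 264)/5040 = 1/4.
Foot = (14, -10, 15) − (1/4)·(36, -12, 60) = (5, -7, 0).

(5, -7, 0)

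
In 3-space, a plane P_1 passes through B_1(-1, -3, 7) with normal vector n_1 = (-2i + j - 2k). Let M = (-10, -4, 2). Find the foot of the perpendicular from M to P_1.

(-4, -7, 8)

P_1: n_1·r = n_1·B_1 gives -2x + y - 2z = -15.
Foot = M − λn with λ = (n·M − d)/|n|² = (12 − (-15))/9 = 3.
Foot = (-10, -4, 2) − 3·(-2, 1, -2) = (-4, -7, 8).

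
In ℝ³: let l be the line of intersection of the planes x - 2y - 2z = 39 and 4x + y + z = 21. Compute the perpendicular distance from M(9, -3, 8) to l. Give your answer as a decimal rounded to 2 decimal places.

14.14

Direction of l: (1, -2, -2) × (4, 1, 1) = (0, -9, 9).
A point on l: solving the two plane equations with y = -5 gives (9, -5, -10).
Taking (9, -5, -10) on l with direction v = (0, -9, 9): w = M − (9, -5, -10) = (0, 2, 18), and w × v = (180, 0, 0).
Distance = |w × v| / |v| = √32400 / √162 ≈ 14.14.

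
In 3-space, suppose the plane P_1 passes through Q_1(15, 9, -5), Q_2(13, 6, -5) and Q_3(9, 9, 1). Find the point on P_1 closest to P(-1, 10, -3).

(5, 6, 3)

Q_1Q_2 = (-2, -3, 0), Q_1Q_3 = (-6, 0, 6); a normal to P_1 is Q_1Q_2 × Q_1Q_3 = (-18, 12, -18).
Using Q_1: P_1 has equation -18x + 12y - 18z = -72.
Foot = P − λn with λ = (n·P − d)/|n|² = (192 − (-72))/792 = 1/3.
Foot = (-1, 10, -3) − (1/3)·(-18, 12, -18) = (5, 6, 3).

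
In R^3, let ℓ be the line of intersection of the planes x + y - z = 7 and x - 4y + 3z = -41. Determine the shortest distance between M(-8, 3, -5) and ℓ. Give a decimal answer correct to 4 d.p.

4.5722

Direction of ℓ: (1, 1, -1) × (1, -4, 3) = (-1, -4, -5).
A point on ℓ: solving the two plane equations with x = -4 gives (-4, 4, -7).
Taking (-4, 4, -7) on ℓ with direction v = (-1, -4, -5): w = M − (-4, 4, -7) = (-4, -1, 2), and w × v = (13, -22, 15).
Distance = |w × v| / |v| = √878 / √42 ≈ 4.5722.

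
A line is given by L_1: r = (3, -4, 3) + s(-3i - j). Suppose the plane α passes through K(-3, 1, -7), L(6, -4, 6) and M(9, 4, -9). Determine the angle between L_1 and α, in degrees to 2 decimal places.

8.04

KL = (9, -5, 13), KM = (12, 3, -2); a normal to α is KL × KM = (-29, 174, 87).
Using K: α has equation -29x + 174y + 87z = -348.
sin θ = |n·v| / (|n||v|) = |-87| / (√38686 · √10) = 0.13988.
θ ≈ 8.04°.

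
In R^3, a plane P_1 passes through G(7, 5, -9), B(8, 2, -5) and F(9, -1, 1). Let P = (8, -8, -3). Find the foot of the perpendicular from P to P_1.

(11, -7, -3)

GB = (1, -3, 4), GF = (2, -6, 10); a normal to P_1 is GB × GF = (-6, -2, 0).
Using G: P_1 has equation -6x - 2y = -52.
Foot = P − λn with λ = (n·P − d)/|n|² = (-32 − (-52))/40 = 1/2.
Foot = (8, -8, -3) − (1/2)·(-6, -2, 0) = (11, -7, -3).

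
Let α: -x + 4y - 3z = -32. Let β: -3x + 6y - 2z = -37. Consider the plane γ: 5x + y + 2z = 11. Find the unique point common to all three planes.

Solving the 3×3 linear system -x + 4y - 3z = -32, -3x + 6y - 2z = -37, 5x + y + 2z = 11 (e.g. by elimination or Cramer's rule, determinant = 69) gives (1, -4, 5).

(1, -4, 5)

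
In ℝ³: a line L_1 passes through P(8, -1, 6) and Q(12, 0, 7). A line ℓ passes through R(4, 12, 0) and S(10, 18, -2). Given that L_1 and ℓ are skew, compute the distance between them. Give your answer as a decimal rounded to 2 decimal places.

A direction vector for L_1 is Q − P = (4, 1, 1).
A direction vector for ℓ is S − R = (6, 6, -2).
Common perpendicular direction n = (4, 1, 1) × (6, 6, -2) = (-8, 14, 18).
With w = (4, 12, 0) − (8, -1, 6) = (-4, 13, -6), w · n = 106.
Distance = |w · n| / |n| = |106| / √584 ≈ 4.39.

4.39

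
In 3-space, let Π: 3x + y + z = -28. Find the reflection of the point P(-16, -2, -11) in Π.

(2, 4, -5)

λ = (n·P − d)/|n|² = (-61 − (-28))/11 = -3.
Reflection = P − 2λn = (-16, -2, -11) − (-6)·(3, 1, 1) = (2, 4, -5).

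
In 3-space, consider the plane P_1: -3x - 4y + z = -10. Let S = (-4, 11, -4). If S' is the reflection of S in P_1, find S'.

(-10, 3, -2)

λ = (n·S − d)/|n|² = (-36 − (-10))/26 = -1.
Reflection = S − 2λn = (-4, 11, -4) − (-2)·(-3, -4, 1) = (-10, 3, -2).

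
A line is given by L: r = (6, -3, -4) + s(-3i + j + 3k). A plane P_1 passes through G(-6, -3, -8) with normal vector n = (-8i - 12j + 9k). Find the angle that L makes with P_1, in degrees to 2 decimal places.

31.76

P_1: n·r = n·G gives -8x - 12y + 9z = 12.
sin θ = |n·v| / (|n||v|) = |39| / (√289 · √19) = 0.52631.
θ ≈ 31.76°.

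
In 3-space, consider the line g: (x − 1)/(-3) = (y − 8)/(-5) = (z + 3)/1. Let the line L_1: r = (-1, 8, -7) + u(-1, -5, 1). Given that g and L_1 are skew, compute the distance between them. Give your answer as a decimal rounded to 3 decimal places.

g has direction (-3, -5, 1) through (1, 8, -3).
Common perpendicular direction n = (-3, -5, 1) × (-1, -5, 1) = (0, 2, 10).
With w = (-1, 8, -7) − (1, 8, -3) = (-2, 0, -4), w · n = -40.
Distance = |w · n| / |n| = |-40| / √104 ≈ 3.922.

3.922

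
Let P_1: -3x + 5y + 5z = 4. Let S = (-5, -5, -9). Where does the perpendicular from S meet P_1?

Foot = S − λn with λ = (n·S − d)/|n|² = (-55 − 4)/59 = -1.
Foot = (-5, -5, -9) − (-1)·(-3, 5, 5) = (-8, 0, -4).

(-8, 0, -4)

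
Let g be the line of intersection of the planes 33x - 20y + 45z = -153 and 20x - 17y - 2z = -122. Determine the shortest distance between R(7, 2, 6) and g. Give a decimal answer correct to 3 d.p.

10.695

Direction of g: (33, -20, 45) × (20, -17, -2) = (805, 966, -161).
A point on g: solving the two plane equations with x = -6 gives (-6, 0, 1).
Taking (-6, 0, 1) on g with direction v = (805, 966, -161): w = R − (-6, 0, 1) = (13, 2, 5), and w × v = (-5152, 6118, 10948).
Distance = |w × v| / |v| = √183831732 / √1607102 ≈ 10.695.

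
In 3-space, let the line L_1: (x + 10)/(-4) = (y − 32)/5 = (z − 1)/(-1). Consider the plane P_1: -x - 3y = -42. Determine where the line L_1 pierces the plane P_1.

L_1 has direction (-4, 5, -1) through (-10, 32, 1).
Substitute r = (-10, 32, 1) + t(-4, 5, -1) into the plane: -86 + (-11)t = -42, so t = -4.
Intersection: (-10, 32, 1) + (-4)·(-4, 5, -1) = (6, 12, 5).

(6, 12, 5)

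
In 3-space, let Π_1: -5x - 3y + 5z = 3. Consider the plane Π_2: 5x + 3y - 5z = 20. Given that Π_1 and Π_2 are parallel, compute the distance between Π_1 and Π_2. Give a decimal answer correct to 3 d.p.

Rescale Π_2 by 1/(-1): -5x - 3y + 5z = -20. Then distance = |3 − (-20)| / √59 ≈ 2.994.

2.994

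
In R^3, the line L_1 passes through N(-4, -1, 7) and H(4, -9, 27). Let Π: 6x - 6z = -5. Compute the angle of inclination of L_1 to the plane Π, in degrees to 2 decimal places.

21.67

A direction vector for L_1 is H − N = (8, -8, 20).
sin θ = |n·v| / (|n||v|) = |-72| / (√72 · √528) = 0.36927.
θ ≈ 21.67°.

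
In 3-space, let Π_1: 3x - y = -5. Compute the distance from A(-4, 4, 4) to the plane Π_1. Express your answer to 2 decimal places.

n·A − d = (3)·(-4) + (-1)·(4) + (0)·(4) − (-5) = -11; |n| = √10.
Distance = |-11| / √10 = 11/√10 ≈ 3.48.

3.48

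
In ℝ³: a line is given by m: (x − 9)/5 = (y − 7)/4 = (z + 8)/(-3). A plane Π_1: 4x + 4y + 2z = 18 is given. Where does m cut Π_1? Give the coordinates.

m has direction (5, 4, -3) through (9, 7, -8).
Substitute r = (9, 7, -8) + t(5, 4, -3) into the plane: 48 + 30t = 18, so t = -1.
Intersection: (9, 7, -8) + (-1)·(5, 4, -3) = (4, 3, -5).

(4, 3, -5)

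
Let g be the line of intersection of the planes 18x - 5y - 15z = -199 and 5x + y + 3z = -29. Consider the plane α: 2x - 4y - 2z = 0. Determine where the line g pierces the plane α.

Direction of g: (18, -5, -15) × (5, 1, 3) = (0, -129, 43).
A point on g: solving the two plane equations with y = 2 gives (-8, 2, 3).
Substitute r = (-8, 2, 3) + t(0, -129, 43) into the plane: -30 + 430t = 0, so t = 3/43.
Intersection: (-8, 2, 3) + (3/43)·(0, -129, 43) = (-8, -7, 6).

(-8, -7, 6)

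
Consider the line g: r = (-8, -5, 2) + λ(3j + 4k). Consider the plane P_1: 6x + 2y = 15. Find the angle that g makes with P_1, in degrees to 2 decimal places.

10.94

sin θ = |n·v| / (|n||v|) = |6| / (√40 · √25) = 0.18974.
θ ≈ 10.94°.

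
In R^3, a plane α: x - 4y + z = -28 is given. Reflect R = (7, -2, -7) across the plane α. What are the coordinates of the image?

λ = (n·R − d)/|n|² = (8 − (-28))/18 = 2.
Reflection = R − 2λn = (7, -2, -7) − 4·(1, -4, 1) = (3, 14, -11).

(3, 14, -11)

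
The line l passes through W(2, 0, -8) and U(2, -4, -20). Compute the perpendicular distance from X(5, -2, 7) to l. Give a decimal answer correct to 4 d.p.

A direction vector for l is U − W = (0, -4, -12).
Taking (2, 0, -8) on l with direction v = (0, -4, -12): w = X − (2, 0, -8) = (3, -2, 15), and w × v = (84, 36, -12).
Distance = |w × v| / |v| = √8496 / √160 ≈ 7.2870.

7.2870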